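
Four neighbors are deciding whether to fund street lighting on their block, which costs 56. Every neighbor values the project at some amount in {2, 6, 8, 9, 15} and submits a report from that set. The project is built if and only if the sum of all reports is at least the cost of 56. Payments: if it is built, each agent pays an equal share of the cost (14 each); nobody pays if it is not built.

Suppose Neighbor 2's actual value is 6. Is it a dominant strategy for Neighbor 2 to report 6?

Check each profile of the others' reports and compare truth against every alternative report.
Others report (2, 2, 2): truth gives 0, best alternative gives 0.
Others report (2, 2, 6): truth gives 0, best alternative gives 0.
Others report (2, 2, 8): truth gives 0, best alternative gives 0.
Others report (2, 2, 9): truth gives 0, best alternative gives 0.
Others report (2, 2, 15): truth gives 0, best alternative gives 0.
Others report (2, 6, 2): truth gives 0, best alternative gives 0.
(Remaining 119 profiles checked similarly; truth is weakly best in each.)
In every case the truthful report is at least as good as any alternative, so it is a dominant strategy.

Yes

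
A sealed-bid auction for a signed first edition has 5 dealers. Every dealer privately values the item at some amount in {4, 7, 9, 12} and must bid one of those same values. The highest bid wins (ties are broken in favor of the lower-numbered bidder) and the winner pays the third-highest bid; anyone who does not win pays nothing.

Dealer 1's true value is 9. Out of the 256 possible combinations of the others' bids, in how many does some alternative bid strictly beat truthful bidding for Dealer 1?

Others bid (4, 4, 4, 12): truth gives 0; bid 12 gives 5 > 0. Violating.
Others bid (4, 4, 7, 12): truth gives 0; bid 12 gives 2 > 0. Violating.
Others bid (4, 4, 12, 4): truth gives 0; bid 12 gives 5 > 0. Violating.
Others bid (4, 4, 12, 7): truth gives 0; bid 12 gives 2 > 0. Violating.
Others bid (4, 4, 4, 4): truth gives 5; no alternative beats it.
Others bid (4, 4, 4, 7): truth gives 5; no alternative beats it.
(Checking all 256 profiles: 32 have a profitable deviation, 224 do not.)

32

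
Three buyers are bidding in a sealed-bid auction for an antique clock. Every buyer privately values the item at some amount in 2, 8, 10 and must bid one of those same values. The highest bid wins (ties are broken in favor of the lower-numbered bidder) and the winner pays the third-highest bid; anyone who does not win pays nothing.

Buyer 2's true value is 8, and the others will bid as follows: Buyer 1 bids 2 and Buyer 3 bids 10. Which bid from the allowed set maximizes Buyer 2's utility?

Bid 2: loses, pays 0, utility 0.
Bid 8: loses, pays 0, utility 0.
Bid 10: wins, pays 2, utility 8 - 2 = 6.
The best choice is 10 with utility 6.

10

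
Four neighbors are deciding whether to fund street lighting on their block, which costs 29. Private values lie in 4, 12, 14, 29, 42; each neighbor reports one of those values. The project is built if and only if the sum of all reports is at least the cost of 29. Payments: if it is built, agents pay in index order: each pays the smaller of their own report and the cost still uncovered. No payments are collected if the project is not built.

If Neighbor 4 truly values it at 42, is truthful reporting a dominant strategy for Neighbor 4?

Check each profile of the others' reports and compare truth against every alternative report.
Others report (4, 4, 29): truth gives 42, best alternative gives 42.
Others report (4, 4, 42): truth gives 42, best alternative gives 42.
Others report (4, 12, 14): truth gives 42, best alternative gives 42.
Others report (4, 12, 29): truth gives 42, best alternative gives 42.
Others report (4, 12, 42): truth gives 42, best alternative gives 42.
Others report (4, 14, 12): truth gives 42, best alternative gives 42.
(Remaining 119 profiles checked similarly; truth is weakly best in each.)
In every case the truthful report is at least as good as any alternative, so it is a dominant strategy.

Yes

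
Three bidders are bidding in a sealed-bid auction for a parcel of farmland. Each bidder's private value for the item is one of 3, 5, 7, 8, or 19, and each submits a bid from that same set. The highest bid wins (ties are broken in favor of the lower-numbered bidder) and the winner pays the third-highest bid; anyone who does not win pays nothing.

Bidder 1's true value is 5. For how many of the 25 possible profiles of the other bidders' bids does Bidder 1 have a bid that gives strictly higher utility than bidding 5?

Others bid (3, 7): truth gives 0; bid 7 gives 2 > 0. Violating.
Others bid (3, 8): truth gives 0; bid 8 gives 2 > 0. Violating.
Others bid (3, 19): truth gives 0; bid 19 gives 2 > 0. Violating.
Others bid (7, 3): truth gives 0; bid 7 gives 2 > 0. Violating.
Others bid (3, 3): truth gives 2; no alternative beats it.
Others bid (3, 5): truth gives 2; no alternative beats it.
(Checking all 25 profiles: 6 have a profitable deviation, 19 do not.)

6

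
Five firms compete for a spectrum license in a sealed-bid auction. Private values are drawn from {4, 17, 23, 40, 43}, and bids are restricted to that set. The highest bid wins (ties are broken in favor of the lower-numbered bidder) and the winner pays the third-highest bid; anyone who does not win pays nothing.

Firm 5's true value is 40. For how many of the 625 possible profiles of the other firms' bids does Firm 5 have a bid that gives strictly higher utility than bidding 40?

108

Others bid (4, 4, 4, 40): truth gives 0; bid 43 gives 36 > 0. Violating.
Others bid (4, 4, 17, 40): truth gives 0; bid 43 gives 23 > 0. Violating.
Others bid (4, 4, 23, 40): truth gives 0; bid 43 gives 17 > 0. Violating.
Others bid (4, 4, 40, 4): truth gives 0; bid 43 gives 36 > 0. Violating.
Others bid (4, 4, 4, 4): truth gives 36; no alternative beats it.
Others bid (4, 4, 4, 17): truth gives 36; no alternative beats it.
(Checking all 625 profiles: 108 have a profitable deviation, 517 do not.)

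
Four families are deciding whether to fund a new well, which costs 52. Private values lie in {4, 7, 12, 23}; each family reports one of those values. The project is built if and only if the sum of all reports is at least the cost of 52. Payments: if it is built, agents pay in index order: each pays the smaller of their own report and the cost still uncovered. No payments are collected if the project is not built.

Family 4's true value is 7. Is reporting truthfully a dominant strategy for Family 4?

Check each profile of the others' reports and compare truth against every alternative report.
Others report (7, 23, 23): truth gives 7, best alternative gives 7.
Others report (12, 23, 23): truth gives 7, best alternative gives 7.
Others report (23, 7, 23): truth gives 7, best alternative gives 7.
Others report (23, 12, 23): truth gives 7, best alternative gives 7.
Others report (23, 23, 7): truth gives 7, best alternative gives 7.
Others report (23, 23, 12): truth gives 7, best alternative gives 7.
(Remaining 58 profiles checked similarly; truth is weakly best in each.)
In every case the truthful report is at least as good as any alternative, so it is a dominant strategy.

Yes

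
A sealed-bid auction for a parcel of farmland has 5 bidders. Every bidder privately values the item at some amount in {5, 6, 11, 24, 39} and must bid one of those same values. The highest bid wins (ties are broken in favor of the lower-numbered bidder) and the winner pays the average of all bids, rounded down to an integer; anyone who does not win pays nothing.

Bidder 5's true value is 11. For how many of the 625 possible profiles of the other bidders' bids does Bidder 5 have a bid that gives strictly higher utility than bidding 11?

33

Others bid (5, 5, 5, 5): truth gives 5; bid 6 gives 6 > 5. Violating.
Others bid (5, 5, 5, 11): truth gives 0; bid 24 gives 1 > 0. Violating.
Others bid (5, 5, 6, 11): truth gives 0; bid 24 gives 1 > 0. Violating.
Others bid (5, 5, 11, 5): truth gives 0; bid 24 gives 1 > 0. Violating.
Others bid (5, 5, 5, 6): truth gives 5; no alternative beats it.
Others bid (5, 5, 5, 24): truth gives 0; no alternative beats it.
(Checking all 625 profiles: 33 have a profitable deviation, 592 do not.)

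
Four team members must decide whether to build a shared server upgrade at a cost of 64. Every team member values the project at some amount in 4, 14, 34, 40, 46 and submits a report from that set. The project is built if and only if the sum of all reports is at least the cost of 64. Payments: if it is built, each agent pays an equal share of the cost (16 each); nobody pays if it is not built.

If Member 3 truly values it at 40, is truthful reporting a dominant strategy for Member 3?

Consider the case where Member 1 reports 4, Member 2 reports 4 and Member 4 reports 14.
Truthful report 40: project not built, utility 0.
Report 46 instead: project built, pays 16, utility 40 - 16 = 24.
Since 24 > 0, reporting 46 is strictly better here, so truthful reporting is not dominant.

No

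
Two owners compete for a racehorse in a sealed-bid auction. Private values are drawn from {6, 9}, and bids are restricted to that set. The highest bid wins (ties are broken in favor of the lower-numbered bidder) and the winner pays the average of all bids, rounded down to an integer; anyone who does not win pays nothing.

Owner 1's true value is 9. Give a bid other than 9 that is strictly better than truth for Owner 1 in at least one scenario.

6

Suppose Owner 2 bids 6.
Bid 9: wins, pays 7, utility 9 - 7 = 2.
Bid 6: wins, pays 6, utility 9 - 6 = 3.
So bidding 6 beats truth here (3 > 2).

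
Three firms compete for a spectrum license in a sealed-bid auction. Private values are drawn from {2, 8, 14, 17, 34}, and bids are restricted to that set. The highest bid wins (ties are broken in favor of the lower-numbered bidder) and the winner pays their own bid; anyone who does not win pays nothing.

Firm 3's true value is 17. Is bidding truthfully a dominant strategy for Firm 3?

No

Consider the case where Firm 1 bids 2 and Firm 2 bids 2.
Truthful bid 17: wins, pays 17, utility 17 - 17 = 0.
Bid 8 instead: wins, pays 8, utility 17 - 8 = 9.
Since 9 > 0, bidding 8 is strictly better here, so truthful bidding is not dominant.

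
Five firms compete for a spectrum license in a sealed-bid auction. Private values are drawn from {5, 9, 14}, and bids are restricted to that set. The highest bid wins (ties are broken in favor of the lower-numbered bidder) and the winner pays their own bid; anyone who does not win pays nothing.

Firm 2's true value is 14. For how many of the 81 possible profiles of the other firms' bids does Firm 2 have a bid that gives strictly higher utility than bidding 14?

Others bid (5, 5, 5, 5): truth gives 0; bid 9 gives 5 > 0. Violating.
Others bid (5, 5, 5, 9): truth gives 0; bid 9 gives 5 > 0. Violating.
Others bid (5, 5, 9, 5): truth gives 0; bid 9 gives 5 > 0. Violating.
Others bid (5, 5, 9, 9): truth gives 0; bid 9 gives 5 > 0. Violating.
Others bid (5, 5, 5, 14): truth gives 0; no alternative beats it.
Others bid (5, 5, 9, 14): truth gives 0; no alternative beats it.
(Checking all 81 profiles: 8 have a profitable deviation, 73 do not.)

8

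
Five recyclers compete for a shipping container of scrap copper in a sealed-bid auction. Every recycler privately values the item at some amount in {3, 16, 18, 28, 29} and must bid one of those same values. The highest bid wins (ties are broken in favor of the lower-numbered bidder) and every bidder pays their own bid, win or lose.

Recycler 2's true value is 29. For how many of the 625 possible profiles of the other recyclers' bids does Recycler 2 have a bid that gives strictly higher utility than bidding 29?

Others bid (3, 3, 3, 3): truth gives 0; bid 16 gives 13 > 0. Violating.
Others bid (3, 3, 3, 16): truth gives 0; bid 16 gives 13 > 0. Violating.
Others bid (3, 3, 3, 18): truth gives 0; bid 18 gives 11 > 0. Violating.
Others bid (3, 3, 3, 28): truth gives 0; bid 28 gives 1 > 0. Violating.
Others bid (3, 3, 3, 29): truth gives 0; no alternative beats it.
Others bid (3, 3, 16, 29): truth gives 0; no alternative beats it.
(Checking all 625 profiles: 317 have a profitable deviation, 308 do not.)

317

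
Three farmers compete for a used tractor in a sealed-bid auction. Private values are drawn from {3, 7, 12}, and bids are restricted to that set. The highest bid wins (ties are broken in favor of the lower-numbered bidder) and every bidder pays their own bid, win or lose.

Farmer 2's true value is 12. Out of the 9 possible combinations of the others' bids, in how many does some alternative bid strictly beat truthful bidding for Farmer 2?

Others bid (3, 3): truth gives 0; bid 7 gives 5 > 0. Violating.
Others bid (3, 7): truth gives 0; bid 7 gives 5 > 0. Violating.
Others bid (12, 3): truth gives -12; bid 3 gives -3 > -12. Violating.
Others bid (12, 7): truth gives -12; bid 3 gives -3 > -12. Violating.
Others bid (3, 12): truth gives 0; no alternative beats it.
Others bid (7, 3): truth gives 0; no alternative beats it.
(Checking all 9 profiles: 5 have a profitable deviation, 4 do not.)

5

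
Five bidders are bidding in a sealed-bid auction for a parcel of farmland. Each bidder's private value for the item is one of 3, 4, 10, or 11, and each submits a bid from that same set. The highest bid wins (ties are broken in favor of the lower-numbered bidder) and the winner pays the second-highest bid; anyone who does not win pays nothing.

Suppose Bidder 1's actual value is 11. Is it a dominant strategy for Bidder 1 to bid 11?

Yes

Check each profile of the others' bids and compare truth against every alternative bid.
Others bid (3, 3, 3, 3): truth gives 8, best alternative gives 8.
Others bid (3, 3, 3, 4): truth gives 7, best alternative gives 7.
Others bid (3, 3, 4, 3): truth gives 7, best alternative gives 7.
Others bid (3, 3, 4, 4): truth gives 7, best alternative gives 7.
Others bid (3, 4, 3, 3): truth gives 7, best alternative gives 7.
Others bid (3, 4, 3, 4): truth gives 7, best alternative gives 7.
(Remaining 250 profiles checked similarly; truth is weakly best in each.)
In every case the truthful bid is at least as good as any alternative, so it is a dominant strategy.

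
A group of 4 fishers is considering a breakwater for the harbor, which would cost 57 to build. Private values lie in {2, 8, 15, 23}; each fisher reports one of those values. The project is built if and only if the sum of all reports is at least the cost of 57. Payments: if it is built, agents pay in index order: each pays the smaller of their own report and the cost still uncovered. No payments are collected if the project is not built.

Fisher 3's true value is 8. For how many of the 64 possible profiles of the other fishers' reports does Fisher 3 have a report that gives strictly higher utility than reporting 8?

Others report (15, 23, 23): truth gives 0; report 2 gives 6 > 0. Violating.
Others report (23, 15, 23): truth gives 0; report 2 gives 6 > 0. Violating.
Others report (23, 23, 15): truth gives 0; report 2 gives 6 > 0. Violating.
Others report (23, 23, 23): truth gives 0; report 2 gives 6 > 0. Violating.
Others report (2, 2, 2): truth gives 0; no alternative beats it.
Others report (2, 2, 8): truth gives 0; no alternative beats it.
(Checking all 64 profiles: 4 have a profitable deviation, 60 do not.)

4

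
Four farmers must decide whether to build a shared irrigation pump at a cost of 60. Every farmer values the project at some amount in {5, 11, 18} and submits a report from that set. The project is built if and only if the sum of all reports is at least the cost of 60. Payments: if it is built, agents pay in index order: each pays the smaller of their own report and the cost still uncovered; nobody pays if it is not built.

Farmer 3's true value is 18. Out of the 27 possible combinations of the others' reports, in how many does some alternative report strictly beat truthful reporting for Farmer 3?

1

Others report (18, 18, 18): truth gives 0; report 11 gives 7 > 0. Violating.
Others report (5, 5, 5): truth gives 0; no alternative beats it.
Others report (5, 5, 11): truth gives 0; no alternative beats it.
(Checking all 27 profiles: 1 has a profitable deviation, 26 do not.)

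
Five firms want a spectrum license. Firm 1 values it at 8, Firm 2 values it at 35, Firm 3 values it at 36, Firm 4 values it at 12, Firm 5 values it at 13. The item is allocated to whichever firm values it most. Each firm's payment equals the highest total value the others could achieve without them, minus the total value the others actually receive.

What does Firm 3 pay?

35

Firm 3 has the highest value and receives the item.
Without Firm 3, the item would go to the next-highest value, 35, so the others could achieve 35.
With Firm 3 present and winning, the others receive nothing, so their total is 0.
Payment = 35 - 0 = 35.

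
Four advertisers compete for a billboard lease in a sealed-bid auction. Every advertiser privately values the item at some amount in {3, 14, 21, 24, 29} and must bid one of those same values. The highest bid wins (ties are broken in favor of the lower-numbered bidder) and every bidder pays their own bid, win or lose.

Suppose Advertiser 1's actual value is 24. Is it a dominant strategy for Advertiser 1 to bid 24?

No

Consider the case where Advertiser 2 bids 3, Advertiser 3 bids 3 and Advertiser 4 bids 3.
Truthful bid 24: wins, pays 24, utility 24 - 24 = 0.
Bid 3 instead: wins, pays 3, utility 24 - 3 = 21.
Since 21 > 0, bidding 3 is strictly better here, so truthful bidding is not dominant.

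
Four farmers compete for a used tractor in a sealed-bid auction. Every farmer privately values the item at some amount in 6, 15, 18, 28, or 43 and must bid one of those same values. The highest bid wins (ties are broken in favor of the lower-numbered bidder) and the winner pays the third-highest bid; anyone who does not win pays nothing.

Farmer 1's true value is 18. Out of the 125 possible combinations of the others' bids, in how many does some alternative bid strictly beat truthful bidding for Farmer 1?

Others bid (6, 6, 28): truth gives 0; bid 28 gives 12 > 0. Violating.
Others bid (6, 6, 43): truth gives 0; bid 43 gives 12 > 0. Violating.
Others bid (6, 15, 28): truth gives 0; bid 28 gives 3 > 0. Violating.
Others bid (6, 15, 43): truth gives 0; bid 43 gives 3 > 0. Violating.
Others bid (6, 6, 6): truth gives 12; no alternative beats it.
Others bid (6, 6, 15): truth gives 12; no alternative beats it.
(Checking all 125 profiles: 24 have a profitable deviation, 101 do not.)

24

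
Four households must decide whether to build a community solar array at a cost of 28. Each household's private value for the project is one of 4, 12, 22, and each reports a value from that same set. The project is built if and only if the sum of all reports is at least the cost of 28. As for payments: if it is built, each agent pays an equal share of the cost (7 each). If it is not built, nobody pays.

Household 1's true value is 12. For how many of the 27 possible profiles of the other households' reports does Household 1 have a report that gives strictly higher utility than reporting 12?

1

Others report (4, 4, 4): truth gives 0; report 22 gives 5 > 0. Violating.
Others report (4, 4, 12): truth gives 5; no alternative beats it.
Others report (4, 4, 22): truth gives 5; no alternative beats it.
(Checking all 27 profiles: 1 has a profitable deviation, 26 do not.)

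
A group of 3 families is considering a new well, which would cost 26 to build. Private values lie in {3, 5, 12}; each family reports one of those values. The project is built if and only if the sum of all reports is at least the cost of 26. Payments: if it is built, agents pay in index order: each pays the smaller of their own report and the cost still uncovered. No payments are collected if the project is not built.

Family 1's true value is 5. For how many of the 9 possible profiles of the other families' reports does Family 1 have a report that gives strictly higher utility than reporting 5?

1

Others report (12, 12): truth gives 0; report 3 gives 2 > 0. Violating.
Others report (3, 3): truth gives 0; no alternative beats it.
Others report (3, 5): truth gives 0; no alternative beats it.
(Checking all 9 profiles: 1 has a profitable deviation, 8 do not.)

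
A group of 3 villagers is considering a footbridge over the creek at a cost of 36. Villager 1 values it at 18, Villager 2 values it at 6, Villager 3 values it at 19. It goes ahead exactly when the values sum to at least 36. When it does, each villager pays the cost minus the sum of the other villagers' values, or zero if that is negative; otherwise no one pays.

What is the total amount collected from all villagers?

Total value 43 ≥ cost 36, so it is built.
Villager 1: others sum to 25; max(0, 36 - 25) = 11.
Villager 2: others sum to 37; max(0, 36 - 37) = 0.
Villager 3: others sum to 24; max(0, 36 - 24) = 12.
Total collected = 11 + 0 + 12 = 23.

23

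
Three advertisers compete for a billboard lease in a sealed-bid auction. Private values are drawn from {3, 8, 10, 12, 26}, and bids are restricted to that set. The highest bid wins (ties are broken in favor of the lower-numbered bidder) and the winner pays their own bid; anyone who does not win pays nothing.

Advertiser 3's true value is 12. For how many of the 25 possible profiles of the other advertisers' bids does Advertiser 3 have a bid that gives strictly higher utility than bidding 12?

4

Others bid (3, 3): truth gives 0; bid 8 gives 4 > 0. Violating.
Others bid (3, 8): truth gives 0; bid 10 gives 2 > 0. Violating.
Others bid (8, 3): truth gives 0; bid 10 gives 2 > 0. Violating.
Others bid (8, 8): truth gives 0; bid 10 gives 2 > 0. Violating.
Others bid (3, 10): truth gives 0; no alternative beats it.
Others bid (3, 12): truth gives 0; no alternative beats it.
(Checking all 25 profiles: 4 have a profitable deviation, 21 do not.)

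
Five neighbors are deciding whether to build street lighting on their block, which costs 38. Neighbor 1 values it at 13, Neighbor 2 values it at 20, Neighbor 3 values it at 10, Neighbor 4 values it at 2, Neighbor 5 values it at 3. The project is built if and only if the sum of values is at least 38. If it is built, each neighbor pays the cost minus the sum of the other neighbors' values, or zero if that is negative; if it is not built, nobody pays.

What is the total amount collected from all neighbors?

13

Total value 48 ≥ cost 38, so it is built.
Neighbor 1: others sum to 35; max(0, 38 - 35) = 3.
Neighbor 2: others sum to 28; max(0, 38 - 28) = 10.
Neighbor 3: others sum to 38; max(0, 38 - 38) = 0.
Neighbor 4: others sum to 46; max(0, 38 - 46) = 0.
Neighbor 5: others sum to 45; max(0, 38 - 45) = 0.
Total collected = 3 + 10 + 0 + 0 + 0 = 13.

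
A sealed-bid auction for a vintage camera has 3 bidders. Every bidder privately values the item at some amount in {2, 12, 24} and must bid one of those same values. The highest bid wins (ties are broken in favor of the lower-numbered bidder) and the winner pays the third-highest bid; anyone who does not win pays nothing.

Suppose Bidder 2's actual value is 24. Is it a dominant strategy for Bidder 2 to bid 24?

Yes

Check each profile of the others' bids and compare truth against every alternative bid.
Others bid (2, 24): truth gives 22, best alternative gives 0.
Others bid (12, 2): truth gives 22, best alternative gives 0.
Others bid (12, 12): truth gives 12, best alternative gives 0.
Others bid (12, 24): truth gives 12, best alternative gives 0.
Others bid (2, 2): truth gives 22, best alternative gives 22.
Others bid (2, 12): truth gives 22, best alternative gives 22.
(Remaining 3 profiles checked similarly; truth is weakly best in each.)
In every case the truthful bid is at least as good as any alternative, so it is a dominant strategy.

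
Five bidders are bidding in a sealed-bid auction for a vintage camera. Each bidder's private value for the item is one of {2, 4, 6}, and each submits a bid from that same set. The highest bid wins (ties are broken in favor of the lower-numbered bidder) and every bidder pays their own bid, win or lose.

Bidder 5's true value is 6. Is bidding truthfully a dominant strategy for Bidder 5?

No

Consider the case where Bidder 1 bids 2, Bidder 2 bids 2, Bidder 3 bids 2 and Bidder 4 bids 2.
Truthful bid 6: wins, pays 6, utility 6 - 6 = 0.
Bid 4 instead: wins, pays 4, utility 6 - 4 = 2.
Since 2 > 0, bidding 4 is strictly better here, so truthful bidding is not dominant.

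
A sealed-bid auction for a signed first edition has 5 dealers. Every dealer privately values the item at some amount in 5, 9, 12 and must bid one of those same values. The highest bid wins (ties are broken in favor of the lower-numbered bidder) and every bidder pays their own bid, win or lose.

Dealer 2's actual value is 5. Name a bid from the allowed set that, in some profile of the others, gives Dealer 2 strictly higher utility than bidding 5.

Suppose Dealer 1 bids 5, Dealer 3 bids 5, Dealer 4 bids 5 and Dealer 5 bids 5.
Bid 5: loses but pays 5, utility -5.
Bid 9: wins, pays 9, utility 5 - 9 = -4.
So bidding 9 beats truth here (-4 > -5).

9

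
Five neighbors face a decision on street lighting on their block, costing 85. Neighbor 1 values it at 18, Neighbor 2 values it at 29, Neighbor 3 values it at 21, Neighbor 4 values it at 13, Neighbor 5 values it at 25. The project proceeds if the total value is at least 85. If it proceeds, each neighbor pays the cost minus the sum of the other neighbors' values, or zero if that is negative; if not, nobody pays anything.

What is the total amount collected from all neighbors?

Total value 106 ≥ cost 85, so it is built.
Neighbor 1: others sum to 88; max(0, 85 - 88) = 0.
Neighbor 2: others sum to 77; max(0, 85 - 77) = 8.
Neighbor 3: others sum to 85; max(0, 85 - 85) = 0.
Neighbor 4: others sum to 93; max(0, 85 - 93) = 0.
Neighbor 5: others sum to 81; max(0, 85 - 81) = 4.
Total collected = 0 + 8 + 0 + 0 + 4 = 12.

12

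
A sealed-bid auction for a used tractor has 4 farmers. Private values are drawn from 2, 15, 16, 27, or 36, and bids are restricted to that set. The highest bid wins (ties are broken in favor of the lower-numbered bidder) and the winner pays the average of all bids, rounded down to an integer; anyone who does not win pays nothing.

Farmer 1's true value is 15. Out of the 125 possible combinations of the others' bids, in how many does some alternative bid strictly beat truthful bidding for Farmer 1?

16

Others bid (2, 2, 2): truth gives 10; bid 2 gives 13 > 10. Violating.
Others bid (2, 2, 16): truth gives 0; bid 16 gives 6 > 0. Violating.
Others bid (2, 2, 27): truth gives 0; bid 27 gives 1 > 0. Violating.
Others bid (2, 15, 16): truth gives 0; bid 16 gives 3 > 0. Violating.
Others bid (2, 2, 15): truth gives 7; no alternative beats it.
Others bid (2, 2, 36): truth gives 0; no alternative beats it.
(Checking all 125 profiles: 16 have a profitable deviation, 109 do not.)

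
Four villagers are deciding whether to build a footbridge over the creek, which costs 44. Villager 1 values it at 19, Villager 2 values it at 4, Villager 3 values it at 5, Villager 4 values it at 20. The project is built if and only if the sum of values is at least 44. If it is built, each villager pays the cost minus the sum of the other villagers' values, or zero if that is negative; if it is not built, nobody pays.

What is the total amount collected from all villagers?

32

Total value 48 ≥ cost 44, so it is built.
Villager 1: others sum to 29; max(0, 44 - 29) = 15.
Villager 2: others sum to 44; max(0, 44 - 44) = 0.
Villager 3: others sum to 43; max(0, 44 - 43) = 1.
Villager 4: others sum to 28; max(0, 44 - 28) = 16.
Total collected = 15 + 0 + 1 + 16 = 32.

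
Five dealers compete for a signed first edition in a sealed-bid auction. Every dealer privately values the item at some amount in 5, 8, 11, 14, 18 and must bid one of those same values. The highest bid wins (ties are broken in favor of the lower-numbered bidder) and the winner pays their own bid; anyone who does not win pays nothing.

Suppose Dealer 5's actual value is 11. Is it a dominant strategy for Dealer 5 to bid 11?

No

Consider the case where Dealer 1 bids 5, Dealer 2 bids 5, Dealer 3 bids 5 and Dealer 4 bids 5.
Truthful bid 11: wins, pays 11, utility 11 - 11 = 0.
Bid 8 instead: wins, pays 8, utility 11 - 8 = 3.
Since 3 > 0, bidding 8 is strictly better here, so truthful bidding is not dominant.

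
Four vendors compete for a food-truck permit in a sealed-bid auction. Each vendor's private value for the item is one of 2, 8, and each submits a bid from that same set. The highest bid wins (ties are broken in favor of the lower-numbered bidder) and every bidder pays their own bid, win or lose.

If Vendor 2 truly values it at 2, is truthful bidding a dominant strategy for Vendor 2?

Check each profile of the others' bids and compare truth against every alternative bid.
Others bid (8, 2, 2): truth gives -2, best alternative gives -8.
Others bid (8, 2, 8): truth gives -2, best alternative gives -8.
Others bid (8, 8, 2): truth gives -2, best alternative gives -8.
Others bid (8, 8, 8): truth gives -2, best alternative gives -8.
Others bid (2, 2, 2): truth gives -2, best alternative gives -6.
Others bid (2, 2, 8): truth gives -2, best alternative gives -6.
(Remaining 2 profiles checked similarly; truth is weakly best in each.)
In every case the truthful bid is at least as good as any alternative, so it is a dominant strategy.

Yes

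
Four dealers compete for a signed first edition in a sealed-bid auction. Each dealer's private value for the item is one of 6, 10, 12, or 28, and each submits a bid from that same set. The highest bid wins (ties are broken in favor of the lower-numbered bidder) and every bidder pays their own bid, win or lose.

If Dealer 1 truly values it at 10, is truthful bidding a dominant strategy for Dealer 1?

Consider the case where Dealer 2 bids 6, Dealer 3 bids 6 and Dealer 4 bids 6.
Truthful bid 10: wins, pays 10, utility 10 - 10 = 0.
Bid 6 instead: wins, pays 6, utility 10 - 6 = 4.
Since 4 > 0, bidding 6 is strictly better here, so truthful bidding is not dominant.

No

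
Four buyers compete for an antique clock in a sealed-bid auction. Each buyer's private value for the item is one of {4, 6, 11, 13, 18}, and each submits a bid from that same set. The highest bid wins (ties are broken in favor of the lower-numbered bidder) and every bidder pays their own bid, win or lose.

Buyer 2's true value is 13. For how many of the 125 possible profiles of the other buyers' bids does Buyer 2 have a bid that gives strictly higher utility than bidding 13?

Others bid (4, 4, 4): truth gives 0; bid 6 gives 7 > 0. Violating.
Others bid (4, 4, 6): truth gives 0; bid 6 gives 7 > 0. Violating.
Others bid (4, 4, 11): truth gives 0; bid 11 gives 2 > 0. Violating.
Others bid (4, 4, 18): truth gives -13; bid 4 gives -4 > -13. Violating.
Others bid (4, 4, 13): truth gives 0; no alternative beats it.
Others bid (4, 6, 13): truth gives 0; no alternative beats it.
(Checking all 125 profiles: 95 have a profitable deviation, 30 do not.)

95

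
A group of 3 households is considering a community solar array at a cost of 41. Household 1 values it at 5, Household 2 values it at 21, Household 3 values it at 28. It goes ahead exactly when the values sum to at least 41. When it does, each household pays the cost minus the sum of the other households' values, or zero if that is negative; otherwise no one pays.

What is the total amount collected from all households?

Total value 54 ≥ cost 41, so it is built.
Household 1: others sum to 49; max(0, 41 - 49) = 0.
Household 2: others sum to 33; max(0, 41 - 33) = 8.
Household 3: others sum to 26; max(0, 41 - 26) = 15.
Total collected = 0 + 8 + 15 = 23.

23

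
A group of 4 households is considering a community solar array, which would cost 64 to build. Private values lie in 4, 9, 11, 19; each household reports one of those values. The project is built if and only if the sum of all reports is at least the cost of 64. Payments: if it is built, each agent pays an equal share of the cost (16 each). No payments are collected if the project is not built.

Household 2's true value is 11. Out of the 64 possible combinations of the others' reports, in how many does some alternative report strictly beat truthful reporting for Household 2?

1

Others report (19, 19, 19): truth gives -5; report 4 gives 0 > -5. Violating.
Others report (4, 4, 4): truth gives 0; no alternative beats it.
Others report (4, 4, 9): truth gives 0; no alternative beats it.
(Checking all 64 profiles: 1 has a profitable deviation, 63 do not.)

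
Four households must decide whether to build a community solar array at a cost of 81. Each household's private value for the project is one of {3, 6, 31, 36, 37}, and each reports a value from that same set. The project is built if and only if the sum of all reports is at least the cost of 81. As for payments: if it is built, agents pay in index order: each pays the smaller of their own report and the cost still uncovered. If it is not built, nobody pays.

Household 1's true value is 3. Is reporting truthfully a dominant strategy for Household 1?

Check each profile of the others' reports and compare truth against every alternative report.
Others report (3, 36, 36): truth gives 0, best alternative gives -3.
Others report (3, 36, 37): truth gives 0, best alternative gives -3.
Others report (3, 37, 36): truth gives 0, best alternative gives -3.
Others report (3, 37, 37): truth gives 0, best alternative gives -3.
Others report (6, 36, 36): truth gives 0, best alternative gives -3.
Others report (6, 36, 37): truth gives 0, best alternative gives -3.
(Remaining 119 profiles checked similarly; truth is weakly best in each.)
In every case the truthful report is at least as good as any alternative, so it is a dominant strategy.

Yes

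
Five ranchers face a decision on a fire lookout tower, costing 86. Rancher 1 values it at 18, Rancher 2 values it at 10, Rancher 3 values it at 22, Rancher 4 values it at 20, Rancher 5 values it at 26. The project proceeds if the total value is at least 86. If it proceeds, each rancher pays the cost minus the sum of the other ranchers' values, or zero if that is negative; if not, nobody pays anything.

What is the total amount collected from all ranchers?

46

Total value 96 ≥ cost 86, so it is built.
Rancher 1: others sum to 78; max(0, 86 - 78) = 8.
Rancher 2: others sum to 86; max(0, 86 - 86) = 0.
Rancher 3: others sum to 74; max(0, 86 - 74) = 12.
Rancher 4: others sum to 76; max(0, 86 - 76) = 10.
Rancher 5: others sum to 70; max(0, 86 - 70) = 16.
Total collected = 8 + 0 + 12 + 10 + 16 = 46.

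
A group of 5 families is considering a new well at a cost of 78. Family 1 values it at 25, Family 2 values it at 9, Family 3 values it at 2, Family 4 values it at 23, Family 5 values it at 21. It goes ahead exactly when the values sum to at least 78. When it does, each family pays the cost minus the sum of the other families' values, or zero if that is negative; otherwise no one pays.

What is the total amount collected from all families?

Total value 80 ≥ cost 78, so it is built.
Family 1: others sum to 55; max(0, 78 - 55) = 23.
Family 2: others sum to 71; max(0, 78 - 71) = 7.
Family 3: others sum to 78; max(0, 78 - 78) = 0.
Family 4: others sum to 57; max(0, 78 - 57) = 21.
Family 5: others sum to 59; max(0, 78 - 59) = 19.
Total collected = 23 + 7 + 0 + 21 + 19 = 70.

70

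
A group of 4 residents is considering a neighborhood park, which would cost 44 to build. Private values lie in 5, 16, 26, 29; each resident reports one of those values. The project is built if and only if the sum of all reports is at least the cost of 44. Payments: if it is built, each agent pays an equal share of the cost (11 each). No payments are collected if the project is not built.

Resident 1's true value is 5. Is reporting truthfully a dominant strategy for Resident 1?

Check each profile of the others' reports and compare truth against every alternative report.
Others report (5, 5, 26): truth gives 0, best alternative gives -6.
Others report (5, 16, 16): truth gives 0, best alternative gives -6.
Others report (5, 26, 5): truth gives 0, best alternative gives -6.
Others report (16, 5, 16): truth gives 0, best alternative gives -6.
Others report (16, 16, 5): truth gives 0, best alternative gives -6.
Others report (26, 5, 5): truth gives 0, best alternative gives -6.
(Remaining 58 profiles checked similarly; truth is weakly best in each.)
In every case the truthful report is at least as good as any alternative, so it is a dominant strategy.

Yes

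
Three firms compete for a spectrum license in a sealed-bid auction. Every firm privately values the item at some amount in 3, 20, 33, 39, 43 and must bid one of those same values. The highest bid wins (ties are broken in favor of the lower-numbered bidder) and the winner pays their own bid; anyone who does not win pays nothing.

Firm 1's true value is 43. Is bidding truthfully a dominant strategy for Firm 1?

No

Consider the case where Firm 2 bids 3 and Firm 3 bids 3.
Truthful bid 43: wins, pays 43, utility 43 - 43 = 0.
Bid 3 instead: wins, pays 3, utility 43 - 3 = 40.
Since 40 > 0, bidding 3 is strictly better here, so truthful bidding is not dominant.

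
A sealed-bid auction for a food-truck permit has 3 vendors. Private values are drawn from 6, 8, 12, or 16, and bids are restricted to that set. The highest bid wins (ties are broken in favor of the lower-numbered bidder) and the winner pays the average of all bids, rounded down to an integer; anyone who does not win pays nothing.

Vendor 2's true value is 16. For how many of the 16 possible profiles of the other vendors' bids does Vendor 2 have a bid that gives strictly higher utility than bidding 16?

6

Others bid (6, 6): truth gives 7; bid 8 gives 10 > 7. Violating.
Others bid (6, 8): truth gives 6; bid 8 gives 9 > 6. Violating.
Others bid (6, 12): truth gives 5; bid 12 gives 6 > 5. Violating.
Others bid (8, 6): truth gives 6; bid 12 gives 8 > 6. Violating.
Others bid (6, 16): truth gives 4; no alternative beats it.
Others bid (8, 16): truth gives 3; no alternative beats it.
(Checking all 16 profiles: 6 have a profitable deviation, 10 do not.)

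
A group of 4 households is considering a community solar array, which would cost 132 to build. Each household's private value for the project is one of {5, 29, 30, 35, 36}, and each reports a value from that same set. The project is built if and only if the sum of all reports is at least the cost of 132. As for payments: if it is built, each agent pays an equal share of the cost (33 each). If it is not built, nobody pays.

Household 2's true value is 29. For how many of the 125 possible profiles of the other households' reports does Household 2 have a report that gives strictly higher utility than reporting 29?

Others report (35, 35, 35): truth gives -4; report 5 gives 0 > -4. Violating.
Others report (35, 35, 36): truth gives -4; report 5 gives 0 > -4. Violating.
Others report (35, 36, 35): truth gives -4; report 5 gives 0 > -4. Violating.
Others report (35, 36, 36): truth gives -4; report 5 gives 0 > -4. Violating.
Others report (5, 5, 5): truth gives 0; no alternative beats it.
Others report (5, 5, 29): truth gives 0; no alternative beats it.
(Checking all 125 profiles: 8 have a profitable deviation, 117 do not.)

8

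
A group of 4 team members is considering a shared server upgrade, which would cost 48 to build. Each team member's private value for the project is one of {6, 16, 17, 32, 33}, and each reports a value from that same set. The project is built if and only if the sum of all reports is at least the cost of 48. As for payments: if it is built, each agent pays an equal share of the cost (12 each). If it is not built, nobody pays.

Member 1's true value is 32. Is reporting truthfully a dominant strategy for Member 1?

Check each profile of the others' reports and compare truth against every alternative report.
Others report (6, 6, 6): truth gives 20, best alternative gives 20.
Others report (6, 6, 16): truth gives 20, best alternative gives 20.
Others report (6, 6, 17): truth gives 20, best alternative gives 20.
Others report (6, 6, 32): truth gives 20, best alternative gives 20.
Others report (6, 6, 33): truth gives 20, best alternative gives 20.
Others report (6, 16, 6): truth gives 20, best alternative gives 20.
(Remaining 119 profiles checked similarly; truth is weakly best in each.)
In every case the truthful report is at least as good as any alternative, so it is a dominant strategy.

Yes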